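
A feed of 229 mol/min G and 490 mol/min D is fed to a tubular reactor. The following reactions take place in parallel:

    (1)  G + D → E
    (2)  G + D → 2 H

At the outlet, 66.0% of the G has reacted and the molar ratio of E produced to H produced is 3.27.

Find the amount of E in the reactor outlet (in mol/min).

131 mol/min

Conversion of G: G consumed = 0.66 × 229 = 151.1 mol/min = 1ξ₁ + 1ξ₂.
Selectivity: 1ξ₁ / (2ξ₂) = 3.27 → ξ₁ = 6.54 ξ₂.
Substitute: (1·6.54 + 1) ξ₂ = 151.1 → ξ₂ = 20.05 mol/min, ξ₁ = 131.1 mol/min.
Outlet amounts (n = n₀ + Σ ν·ξ):
  G: 229 − 1(131.1) − 1(20.05) = 77.86
  D: 490 − 1(131.1) − 1(20.05) = 338.9
  E: 0 + 1(131.1) = 131.1
  H: 0 + 2(20.05) = 40.09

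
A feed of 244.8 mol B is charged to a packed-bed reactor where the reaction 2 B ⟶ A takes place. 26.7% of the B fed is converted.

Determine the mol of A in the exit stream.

32.7 mol

B reacted = 0.267 × 244.8 = 65.36 mol; ν_B = −2, so ξ = 65.36/2 = 32.68 mol.
Outlet amounts (n = n₀ + ν ξ):
  B: 244.8 − 2(32.68) = 179.4
  A: 0 + 1(32.68) = 32.68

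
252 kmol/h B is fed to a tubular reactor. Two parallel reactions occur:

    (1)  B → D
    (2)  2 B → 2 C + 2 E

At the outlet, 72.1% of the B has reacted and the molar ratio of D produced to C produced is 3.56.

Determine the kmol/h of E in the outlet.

Conversion of B: B consumed = 0.721 × 252 = 181.7 kmol/h = 1ξ₁ + 2ξ₂.
Selectivity: 1ξ₁ / (2ξ₂) = 3.56 → ξ₁ = 7.12 ξ₂.
Substitute: (1·7.12 + 2) ξ₂ = 181.7 → ξ₂ = 19.92 kmol/h, ξ₁ = 141.8 kmol/h.
Outlet amounts (n = n₀ + Σ ν·ξ):
  B: 252 − 1(141.8) − 2(19.92) = 70.31
  D: 0 + 1(141.8) = 141.8
  C: 0 + 2(19.92) = 39.84
  E: 0 + 2(19.92) = 39.84

39.8 kmol/h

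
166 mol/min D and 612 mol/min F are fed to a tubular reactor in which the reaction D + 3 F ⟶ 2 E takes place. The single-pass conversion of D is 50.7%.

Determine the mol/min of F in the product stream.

360 mol/min

D reacted = 0.507 × 166 = 84.16 mol/min; ν_D = −1, so ξ = 84.16/1 = 84.16 mol/min.
Outlet amounts (n = n₀ + ν ξ):
  D: 166 − 1(84.16) = 81.84
  F: 612 − 3(84.16) = 359.5
  E: 0 + 2(84.16) = 168.3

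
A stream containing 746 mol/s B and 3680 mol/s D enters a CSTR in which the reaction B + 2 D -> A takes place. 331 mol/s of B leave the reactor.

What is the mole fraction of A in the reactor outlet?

0.115

For B: n = n₀ − 1ξ → 331 = 746 − 1ξ, giving ξ = 415 mol/s.
Outlet amounts (n = n₀ + ν ξ):
  B: 746 − 1(415) = 331
  D: 3680 − 2(415) = 2850
  A: 0 + 1(415) = 415
Total out = 3596 mol/s; y_A = 415 / 3596 = 0.1154.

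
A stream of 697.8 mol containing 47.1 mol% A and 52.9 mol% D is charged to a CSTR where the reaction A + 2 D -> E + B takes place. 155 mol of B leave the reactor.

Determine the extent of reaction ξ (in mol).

For B: n = n₀ + 1ξ → 155 = 0 + 1ξ, giving ξ = 155 mol.
Outlet amounts (n = n₀ + ν ξ):
  A: 328.7 − 1(155) = 173.7
  D: 369.1 − 2(155) = 59.14
  E: 0 + 1(155) = 155
  B: 0 + 1(155) = 155

ξ = 155 mol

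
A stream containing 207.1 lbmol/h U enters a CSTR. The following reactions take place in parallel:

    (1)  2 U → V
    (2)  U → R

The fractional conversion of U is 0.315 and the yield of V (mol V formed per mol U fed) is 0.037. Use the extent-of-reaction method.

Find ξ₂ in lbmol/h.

Yield of V: 1ξ₁ / 207.1 = 0.037 → ξ₁ = 7.663 lbmol/h.
Conversion of U: 2ξ₁ + 1ξ₂ = 0.315 × 207.1 = 65.24 → ξ₂ = 49.91 lbmol/h.
Outlet amounts (n = n₀ + Σ ν·ξ):
  U: 207.1 − 2(7.663) − 1(49.91) = 141.9
  V: 0 + 1(7.663) = 7.663
  R: 0 + 1(49.91) = 49.91

ξ₂ = 49.9 lbmol/h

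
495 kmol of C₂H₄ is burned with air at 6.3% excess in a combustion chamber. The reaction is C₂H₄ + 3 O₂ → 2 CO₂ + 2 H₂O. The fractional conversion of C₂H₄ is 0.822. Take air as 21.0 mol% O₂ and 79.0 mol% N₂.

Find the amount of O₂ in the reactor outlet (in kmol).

358 kmol

Stoichiometric O₂ = 3 × 495 = 1485 kmol; O₂ fed = 1485 × 1.063 = 1579 kmol.
N₂ fed = 1579 × 79/21 = 5938 kmol.
Fuel reacted = 0.822 × 495 → ξ = 406.9 kmol.
Outlet (n = n₀ + ν ξ):
  C₂H₄: 495 − 1(406.9) = 88.11
  O₂: 1579 − 3(406.9) = 357.9
  N₂: 5938 (inert)
  CO₂: 0 + 2(406.9) = 813.8
  H₂O: 0 + 2(406.9) = 813.8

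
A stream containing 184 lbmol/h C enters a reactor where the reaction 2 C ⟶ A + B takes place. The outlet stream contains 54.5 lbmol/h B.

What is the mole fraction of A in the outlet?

0.296

For B: n = n₀ + 1ξ → 54.5 = 0 + 1ξ, giving ξ = 54.5 lbmol/h.
Outlet amounts (n = n₀ + ν ξ):
  C: 184 − 2(54.5) = 75
  A: 0 + 1(54.5) = 54.5
  B: 0 + 1(54.5) = 54.5
Total out = 184 lbmol/h; y_A = 54.5 / 184 = 0.2962.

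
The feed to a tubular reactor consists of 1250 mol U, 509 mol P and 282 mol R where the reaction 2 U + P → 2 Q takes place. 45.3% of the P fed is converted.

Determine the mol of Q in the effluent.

P reacted = 0.453 × 509 = 230.6 mol; ν_P = −1, so ξ = 230.6/1 = 230.6 mol.
Outlet amounts (n = n₀ + ν ξ):
  U: 1250 − 2(230.6) = 788.8
  P: 509 − 1(230.6) = 278.4
  Q: 0 + 2(230.6) = 461.2
  R: 282 (inert)

461 mol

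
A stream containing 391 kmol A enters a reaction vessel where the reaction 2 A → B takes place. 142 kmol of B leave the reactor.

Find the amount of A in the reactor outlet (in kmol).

For B: n = n₀ + 1ξ → 142 = 0 + 1ξ, giving ξ = 142 kmol.
Outlet amounts (n = n₀ + ν ξ):
  A: 391 − 2(142) = 107
  B: 0 + 1(142) = 142

107 kmol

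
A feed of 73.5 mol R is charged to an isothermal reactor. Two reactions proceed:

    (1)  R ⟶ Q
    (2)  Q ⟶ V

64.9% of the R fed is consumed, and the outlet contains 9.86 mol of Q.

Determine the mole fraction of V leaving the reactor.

0.515

Conversion of R: R consumed = 1ξ₁ = 0.649 × 73.5 → ξ₁ = 47.7 mol.
Q balance: n_Q = 0 + 1ξ₁ − 1ξ₂ = 9.86 → ξ₂ = (1·47.7 − 9.86)/1 = 37.84 mol.
Outlet amounts (n = n₀ + Σ ν·ξ):
  R: 73.5 − 1(47.7) = 25.8
  Q: 0 + 1(47.7) − 1(37.84) = 9.86
  V: 0 + 1(37.84) = 37.84
Total out = 73.5 mol; y_V = 37.84 / 73.5 = 0.5149.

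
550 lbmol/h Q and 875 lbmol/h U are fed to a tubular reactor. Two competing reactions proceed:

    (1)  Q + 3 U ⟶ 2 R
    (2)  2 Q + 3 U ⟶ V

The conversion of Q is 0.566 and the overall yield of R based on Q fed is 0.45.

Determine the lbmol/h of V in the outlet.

93.8 lbmol/h

Yield of R: 2ξ₁ / 550 = 0.45 → ξ₁ = 123.8 lbmol/h.
Conversion of Q: 1ξ₁ + 2ξ₂ = 0.566 × 550 = 311.3 → ξ₂ = 93.77 lbmol/h.
Outlet amounts (n = n₀ + Σ ν·ξ):
  Q: 550 − 1(123.8) − 2(93.77) = 238.7
  U: 875 − 3(123.8) − 3(93.77) = 222.4
  R: 0 + 2(123.8) = 247.5
  V: 0 + 1(93.77) = 93.77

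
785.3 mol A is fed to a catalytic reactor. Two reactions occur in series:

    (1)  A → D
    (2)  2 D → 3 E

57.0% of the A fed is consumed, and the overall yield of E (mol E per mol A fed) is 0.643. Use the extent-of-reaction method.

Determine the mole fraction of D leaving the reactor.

0.116

Conversion of A: A consumed = 1ξ₁ = 0.57 × 785.3 → ξ₁ = 447.6 mol.
Yield of E: 3ξ₂ / 785.3 = 0.643 → ξ₂ = 168.3 mol.
Outlet amounts (n = n₀ + Σ ν·ξ):
  A: 785.3 − 1(447.6) = 337.7
  D: 0 + 1(447.6) − 2(168.3) = 111
  E: 0 + 3(168.3) = 504.9
Total out = 953.6 mol; y_D = 111 / 953.6 = 0.1164.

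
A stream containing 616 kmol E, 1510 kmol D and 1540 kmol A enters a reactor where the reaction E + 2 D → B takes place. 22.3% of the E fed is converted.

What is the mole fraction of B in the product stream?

E reacted = 0.223 × 616 = 137.4 kmol; ν_E = −1, so ξ = 137.4/1 = 137.4 kmol.
Outlet amounts (n = n₀ + ν ξ):
  E: 616 − 1(137.4) = 478.6
  D: 1510 − 2(137.4) = 1235
  B: 0 + 1(137.4) = 137.4
  A: 1540 (inert)
Total out = 3391 kmol; y_B = 137.4 / 3391 = 0.04051.

0.0405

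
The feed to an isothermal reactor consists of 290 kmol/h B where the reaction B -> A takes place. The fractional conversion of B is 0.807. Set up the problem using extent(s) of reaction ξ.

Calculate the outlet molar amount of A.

B reacted = 0.807 × 290 = 234 kmol/h; ν_B = −1, so ξ = 234/1 = 234 kmol/h.
Outlet amounts (n = n₀ + ν ξ):
  B: 290 − 1(234) = 55.97
  A: 0 + 1(234) = 234

234 kmol/h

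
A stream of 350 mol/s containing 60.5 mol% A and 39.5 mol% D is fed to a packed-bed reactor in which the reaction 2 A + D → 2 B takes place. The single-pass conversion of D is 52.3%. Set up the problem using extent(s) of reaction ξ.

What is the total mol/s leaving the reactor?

D reacted = 0.523 × 138.2 = 72.3 mol/s; ν_D = −1, so ξ = 72.3/1 = 72.3 mol/s.
Outlet amounts (n = n₀ + ν ξ):
  A: 211.8 − 2(72.3) = 67.14
  D: 138.2 − 1(72.3) = 65.95
  B: 0 + 2(72.3) = 144.6
Total out = 67.14 + 65.95 + 144.6 = 277.7 mol/s.

278 mol/s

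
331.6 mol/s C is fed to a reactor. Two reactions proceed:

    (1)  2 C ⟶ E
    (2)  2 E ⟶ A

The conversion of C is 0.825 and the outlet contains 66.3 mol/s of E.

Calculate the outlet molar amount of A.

Conversion of C: C consumed = 2ξ₁ = 0.825 × 331.6 → ξ₁ = 136.8 mol/s.
E balance: n_E = 0 + 1ξ₁ − 2ξ₂ = 66.3 → ξ₂ = (1·136.8 − 66.3)/2 = 35.24 mol/s.
Outlet amounts (n = n₀ + Σ ν·ξ):
  C: 331.6 − 2(136.8) = 58.03
  E: 0 + 1(136.8) − 2(35.24) = 66.3
  A: 0 + 1(35.24) = 35.24

35.2 mol/s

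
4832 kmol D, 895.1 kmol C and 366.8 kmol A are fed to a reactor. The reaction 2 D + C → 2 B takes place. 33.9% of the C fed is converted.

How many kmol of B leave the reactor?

607 kmol

C reacted = 0.339 × 895.1 = 303.4 kmol; ν_C = −1, so ξ = 303.4/1 = 303.4 kmol.
Outlet amounts (n = n₀ + ν ξ):
  D: 4832 − 2(303.4) = 4225
  C: 895.1 − 1(303.4) = 591.7
  B: 0 + 2(303.4) = 606.9
  A: 366.8 (inert)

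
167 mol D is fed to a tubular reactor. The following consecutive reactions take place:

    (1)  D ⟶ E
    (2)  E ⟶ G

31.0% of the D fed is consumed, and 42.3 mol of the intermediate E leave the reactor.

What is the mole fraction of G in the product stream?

Conversion of D: D consumed = 1ξ₁ = 0.31 × 167 → ξ₁ = 51.77 mol.
E balance: n_E = 0 + 1ξ₁ − 1ξ₂ = 42.3 → ξ₂ = (1·51.77 − 42.3)/1 = 9.47 mol.
Outlet amounts (n = n₀ + Σ ν·ξ):
  D: 167 − 1(51.77) = 115.2
  E: 0 + 1(51.77) − 1(9.47) = 42.3
  G: 0 + 1(9.47) = 9.47
Total out = 167 mol; y_G = 9.47 / 167 = 0.05671.

0.0567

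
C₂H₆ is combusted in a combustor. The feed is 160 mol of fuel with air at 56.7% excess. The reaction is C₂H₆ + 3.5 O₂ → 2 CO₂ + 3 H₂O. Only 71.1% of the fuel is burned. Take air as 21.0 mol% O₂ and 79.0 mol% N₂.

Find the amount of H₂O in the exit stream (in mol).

341 mol

Stoichiometric O₂ = 3.5 × 160 = 560 mol; O₂ fed = 560 × 1.567 = 877.5 mol.
N₂ fed = 877.5 × 79/21 = 3301 mol.
Fuel reacted = 0.711 × 160 → ξ = 113.8 mol.
Outlet (n = n₀ + ν ξ):
  C₂H₆: 160 − 1(113.8) = 46.24
  O₂: 877.5 − 3.5(113.8) = 479.4
  N₂: 3301 (inert)
  CO₂: 0 + 2(113.8) = 227.5
  H₂O: 0 + 3(113.8) = 341.3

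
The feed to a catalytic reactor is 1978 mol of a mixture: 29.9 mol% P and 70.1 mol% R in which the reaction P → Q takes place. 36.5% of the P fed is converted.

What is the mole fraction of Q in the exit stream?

P reacted = 0.365 × 591.4 = 215.9 mol; ν_P = −1, so ξ = 215.9/1 = 215.9 mol.
Outlet amounts (n = n₀ + ν ξ):
  P: 591.4 − 1(215.9) = 375.6
  Q: 0 + 1(215.9) = 215.9
  R: 1387 (inert)
Total out = 1978 mol; y_Q = 215.9 / 1978 = 0.1091.

0.109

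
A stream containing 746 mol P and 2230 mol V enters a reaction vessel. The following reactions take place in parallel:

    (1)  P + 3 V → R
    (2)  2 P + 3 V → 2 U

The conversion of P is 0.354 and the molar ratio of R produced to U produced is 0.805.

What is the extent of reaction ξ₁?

ξ₁ = 118 mol

Conversion of P: P consumed = 0.354 × 746 = 264.1 mol = 1ξ₁ + 2ξ₂.
Selectivity: 1ξ₁ / (2ξ₂) = 0.805 → ξ₁ = 1.61 ξ₂.
Substitute: (1·1.61 + 2) ξ₂ = 264.1 → ξ₂ = 73.15 mol, ξ₁ = 117.8 mol.
Outlet amounts (n = n₀ + Σ ν·ξ):
  P: 746 − 1(117.8) − 2(73.15) = 481.9
  V: 2230 − 3(117.8) − 3(73.15) = 1657
  R: 0 + 1(117.8) = 117.8
  U: 0 + 2(73.15) = 146.3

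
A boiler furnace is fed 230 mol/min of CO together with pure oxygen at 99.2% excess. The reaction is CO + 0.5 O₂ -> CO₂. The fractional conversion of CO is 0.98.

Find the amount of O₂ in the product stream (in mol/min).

116 mol/min

Stoichiometric O₂ = 0.5 × 230 = 115 mol/min; O₂ fed = 115 × 1.992 = 229.1 mol/min.
Fuel reacted = 0.98 × 230 → ξ = 225.4 mol/min.
Outlet (n = n₀ + ν ξ):
  CO: 230 − 1(225.4) = 4.6
  O₂: 229.1 − 0.5(225.4) = 116.4
  CO₂: 0 + 1(225.4) = 225.4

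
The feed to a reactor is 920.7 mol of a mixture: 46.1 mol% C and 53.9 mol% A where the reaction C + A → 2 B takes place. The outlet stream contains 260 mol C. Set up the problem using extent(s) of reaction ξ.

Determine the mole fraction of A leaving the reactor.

For C: n = n₀ − 1ξ → 260 = 424.4 − 1ξ, giving ξ = 164.4 mol.
Outlet amounts (n = n₀ + ν ξ):
  C: 424.4 − 1(164.4) = 260
  A: 496.3 − 1(164.4) = 331.8
  B: 0 + 2(164.4) = 328.9
Total out = 920.7 mol; y_A = 331.8 / 920.7 = 0.3604.

0.36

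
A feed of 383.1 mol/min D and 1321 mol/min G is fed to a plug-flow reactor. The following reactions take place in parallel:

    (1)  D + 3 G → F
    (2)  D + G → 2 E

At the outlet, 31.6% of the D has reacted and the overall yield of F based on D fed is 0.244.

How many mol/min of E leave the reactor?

Yield of F: 1ξ₁ / 383.1 = 0.244 → ξ₁ = 93.48 mol/min.
Conversion of D: 1ξ₁ + 1ξ₂ = 0.316 × 383.1 = 121.1 → ξ₂ = 27.58 mol/min.
Outlet amounts (n = n₀ + Σ ν·ξ):
  D: 383.1 − 1(93.48) − 1(27.58) = 262
  G: 1321 − 3(93.48) − 1(27.58) = 1013
  F: 0 + 1(93.48) = 93.48
  E: 0 + 2(27.58) = 55.17

55.2 mol/min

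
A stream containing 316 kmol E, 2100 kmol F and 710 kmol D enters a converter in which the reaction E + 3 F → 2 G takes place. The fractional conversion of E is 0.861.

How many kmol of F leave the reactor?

1280 kmol

E reacted = 0.861 × 316 = 272.1 kmol; ν_E = −1, so ξ = 272.1/1 = 272.1 kmol.
Outlet amounts (n = n₀ + ν ξ):
  E: 316 − 1(272.1) = 43.92
  F: 2100 − 3(272.1) = 1284
  G: 0 + 2(272.1) = 544.2
  D: 710 (inert)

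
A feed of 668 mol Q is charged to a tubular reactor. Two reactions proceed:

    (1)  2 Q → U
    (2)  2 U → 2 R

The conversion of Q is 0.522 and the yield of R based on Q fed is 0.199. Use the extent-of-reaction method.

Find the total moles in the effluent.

494 mol

Conversion of Q: Q consumed = 2ξ₁ = 0.522 × 668 → ξ₁ = 174.3 mol.
Yield of R: 2ξ₂ / 668 = 0.199 → ξ₂ = 66.47 mol.
Outlet amounts (n = n₀ + Σ ν·ξ):
  Q: 668 − 2(174.3) = 319.3
  U: 0 + 1(174.3) − 2(66.47) = 41.42
  R: 0 + 2(66.47) = 132.9
Total out = 319.3 + 41.42 + 132.9 = 493.7 mol.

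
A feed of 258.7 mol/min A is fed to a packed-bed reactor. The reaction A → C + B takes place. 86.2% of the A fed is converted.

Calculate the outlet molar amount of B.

223 mol/min

A reacted = 0.862 × 258.7 = 223 mol/min; ν_A = −1, so ξ = 223/1 = 223 mol/min.
Outlet amounts (n = n₀ + ν ξ):
  A: 258.7 − 1(223) = 35.7
  C: 0 + 1(223) = 223
  B: 0 + 1(223) = 223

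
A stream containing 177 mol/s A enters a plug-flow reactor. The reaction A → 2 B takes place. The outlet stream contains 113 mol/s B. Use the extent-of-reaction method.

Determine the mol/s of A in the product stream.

120 mol/s

For B: n = n₀ + 2ξ → 113 = 0 + 2ξ, giving ξ = 56.5 mol/s.
Outlet amounts (n = n₀ + ν ξ):
  A: 177 − 1(56.5) = 120.5
  B: 0 + 2(56.5) = 113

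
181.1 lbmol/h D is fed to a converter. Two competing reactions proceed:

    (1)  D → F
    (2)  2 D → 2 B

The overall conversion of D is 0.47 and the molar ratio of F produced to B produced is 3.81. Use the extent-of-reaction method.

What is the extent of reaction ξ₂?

Conversion of D: D consumed = 0.47 × 181.1 = 85.12 lbmol/h = 1ξ₁ + 2ξ₂.
Selectivity: 1ξ₁ / (2ξ₂) = 3.81 → ξ₁ = 7.62 ξ₂.
Substitute: (1·7.62 + 2) ξ₂ = 85.12 → ξ₂ = 8.848 lbmol/h, ξ₁ = 67.42 lbmol/h.
Outlet amounts (n = n₀ + Σ ν·ξ):
  D: 181.1 − 1(67.42) − 2(8.848) = 95.98
  F: 0 + 1(67.42) = 67.42
  B: 0 + 2(8.848) = 17.7

ξ₂ = 8.85 lbmol/h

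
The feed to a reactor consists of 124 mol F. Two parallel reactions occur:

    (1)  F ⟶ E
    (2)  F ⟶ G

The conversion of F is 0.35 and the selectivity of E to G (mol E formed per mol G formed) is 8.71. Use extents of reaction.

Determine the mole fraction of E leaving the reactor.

Conversion of F: F consumed = 0.35 × 124 = 43.4 mol = 1ξ₁ + 1ξ₂.
Selectivity: 1ξ₁ / (1ξ₂) = 8.71 → ξ₁ = 8.71 ξ₂.
Substitute: (1·8.71 + 1) ξ₂ = 43.4 → ξ₂ = 4.47 mol, ξ₁ = 38.93 mol.
Outlet amounts (n = n₀ + Σ ν·ξ):
  F: 124 − 1(38.93) − 1(4.47) = 80.6
  E: 0 + 1(38.93) = 38.93
  G: 0 + 1(4.47) = 4.47
Total out = 124 mol; y_E = 38.93 / 124 = 0.314.

0.314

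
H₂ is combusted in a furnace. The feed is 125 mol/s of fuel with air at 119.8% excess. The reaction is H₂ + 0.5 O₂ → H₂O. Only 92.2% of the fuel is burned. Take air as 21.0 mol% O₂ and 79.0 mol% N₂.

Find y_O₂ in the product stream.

0.111

Stoichiometric O₂ = 0.5 × 125 = 62.5 mol/s; O₂ fed = 62.5 × 2.198 = 137.4 mol/s.
N₂ fed = 137.4 × 79/21 = 516.8 mol/s.
Fuel reacted = 0.922 × 125 → ξ = 115.2 mol/s.
Outlet (n = n₀ + ν ξ):
  H₂: 125 − 1(115.2) = 9.75
  O₂: 137.4 − 0.5(115.2) = 79.75
  N₂: 516.8 (inert)
  H₂O: 0 + 1(115.2) = 115.2
Total out = 721.5 mol/s; y_O₂ = 79.75 / 721.5 = 0.1105.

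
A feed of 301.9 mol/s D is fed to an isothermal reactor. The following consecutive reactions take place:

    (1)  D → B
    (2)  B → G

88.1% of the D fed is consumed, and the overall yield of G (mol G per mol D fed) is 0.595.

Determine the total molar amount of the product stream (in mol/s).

Conversion of D: D consumed = 1ξ₁ = 0.881 × 301.9 → ξ₁ = 266 mol/s.
Yield of G: 1ξ₂ / 301.9 = 0.595 → ξ₂ = 179.6 mol/s.
Outlet amounts (n = n₀ + Σ ν·ξ):
  D: 301.9 − 1(266) = 35.93
  B: 0 + 1(266) − 1(179.6) = 86.34
  G: 0 + 1(179.6) = 179.6
Total out = 35.93 + 86.34 + 179.6 = 301.9 mol/s.

302 mol/s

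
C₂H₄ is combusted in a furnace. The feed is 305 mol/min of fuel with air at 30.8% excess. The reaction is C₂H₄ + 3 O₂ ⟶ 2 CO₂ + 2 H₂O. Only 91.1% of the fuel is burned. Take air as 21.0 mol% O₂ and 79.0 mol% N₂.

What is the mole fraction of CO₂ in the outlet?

Stoichiometric O₂ = 3 × 305 = 915 mol/min; O₂ fed = 915 × 1.308 = 1197 mol/min.
N₂ fed = 1197 × 79/21 = 4502 mol/min.
Fuel reacted = 0.911 × 305 → ξ = 277.9 mol/min.
Outlet (n = n₀ + ν ξ):
  C₂H₄: 305 − 1(277.9) = 27.14
  O₂: 1197 − 3(277.9) = 363.3
  N₂: 4502 (inert)
  CO₂: 0 + 2(277.9) = 555.7
  H₂O: 0 + 2(277.9) = 555.7
Total out = 6004 mol/min; y_CO₂ = 555.7 / 6004 = 0.09255.

0.0926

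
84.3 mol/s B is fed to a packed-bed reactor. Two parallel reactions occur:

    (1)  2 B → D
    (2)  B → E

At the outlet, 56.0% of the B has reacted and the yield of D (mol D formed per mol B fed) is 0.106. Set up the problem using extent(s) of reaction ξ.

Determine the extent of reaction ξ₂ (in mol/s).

ξ₂ = 29.3 mol/s

Yield of D: 1ξ₁ / 84.3 = 0.106 → ξ₁ = 8.936 mol/s.
Conversion of B: 2ξ₁ + 1ξ₂ = 0.56 × 84.3 = 47.21 → ξ₂ = 29.34 mol/s.
Outlet amounts (n = n₀ + Σ ν·ξ):
  B: 84.3 − 2(8.936) − 1(29.34) = 37.09
  D: 0 + 1(8.936) = 8.936
  E: 0 + 1(29.34) = 29.34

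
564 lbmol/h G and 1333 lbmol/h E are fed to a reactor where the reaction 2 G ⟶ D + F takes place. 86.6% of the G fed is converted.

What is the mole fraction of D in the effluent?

G reacted = 0.866 × 564 = 488.4 lbmol/h; ν_G = −2, so ξ = 488.4/2 = 244.2 lbmol/h.
Outlet amounts (n = n₀ + ν ξ):
  G: 564 − 2(244.2) = 75.58
  D: 0 + 1(244.2) = 244.2
  F: 0 + 1(244.2) = 244.2
  E: 1333 (inert)
Total out = 1897 lbmol/h; y_D = 244.2 / 1897 = 0.1287.

0.129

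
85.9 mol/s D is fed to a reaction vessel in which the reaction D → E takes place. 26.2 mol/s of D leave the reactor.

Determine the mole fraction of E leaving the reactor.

For D: n = n₀ − 1ξ → 26.2 = 85.9 − 1ξ, giving ξ = 59.7 mol/s.
Outlet amounts (n = n₀ + ν ξ):
  D: 85.9 − 1(59.7) = 26.2
  E: 0 + 1(59.7) = 59.7
Total out = 85.9 mol/s; y_E = 59.7 / 85.9 = 0.695.

0.695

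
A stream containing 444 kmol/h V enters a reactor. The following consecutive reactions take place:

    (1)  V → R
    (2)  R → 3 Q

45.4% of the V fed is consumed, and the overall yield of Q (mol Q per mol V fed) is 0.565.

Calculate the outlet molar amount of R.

Conversion of V: V consumed = 1ξ₁ = 0.454 × 444 → ξ₁ = 201.6 kmol/h.
Yield of Q: 3ξ₂ / 444 = 0.565 → ξ₂ = 83.62 kmol/h.
Outlet amounts (n = n₀ + Σ ν·ξ):
  V: 444 − 1(201.6) = 242.4
  R: 0 + 1(201.6) − 1(83.62) = 118
  Q: 0 + 3(83.62) = 250.9

118 kmol/h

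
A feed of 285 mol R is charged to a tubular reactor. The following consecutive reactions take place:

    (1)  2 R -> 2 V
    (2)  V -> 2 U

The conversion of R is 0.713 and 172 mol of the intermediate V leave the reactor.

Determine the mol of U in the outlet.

Conversion of R: R consumed = 2ξ₁ = 0.713 × 285 → ξ₁ = 101.6 mol.
V balance: n_V = 0 + 2ξ₁ − 1ξ₂ = 172 → ξ₂ = (2·101.6 − 172)/1 = 31.2 mol.
Outlet amounts (n = n₀ + Σ ν·ξ):
  R: 285 − 2(101.6) = 81.8
  V: 0 + 2(101.6) − 1(31.2) = 172
  U: 0 + 2(31.2) = 62.41

62.4 mol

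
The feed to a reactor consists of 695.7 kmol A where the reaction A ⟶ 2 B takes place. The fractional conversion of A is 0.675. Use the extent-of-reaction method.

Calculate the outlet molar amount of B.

939 kmol

A reacted = 0.675 × 695.7 = 469.6 kmol; ν_A = −1, so ξ = 469.6/1 = 469.6 kmol.
Outlet amounts (n = n₀ + ν ξ):
  A: 695.7 − 1(469.6) = 226.1
  B: 0 + 2(469.6) = 939.2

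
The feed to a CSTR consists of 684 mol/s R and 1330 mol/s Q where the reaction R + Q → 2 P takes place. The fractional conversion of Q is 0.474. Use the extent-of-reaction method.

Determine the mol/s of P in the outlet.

Q reacted = 0.474 × 1330 = 630.4 mol/s; ν_Q = −1, so ξ = 630.4/1 = 630.4 mol/s.
Outlet amounts (n = n₀ + ν ξ):
  R: 684 − 1(630.4) = 53.58
  Q: 1330 − 1(630.4) = 699.6
  P: 0 + 2(630.4) = 1261

1260 mol/s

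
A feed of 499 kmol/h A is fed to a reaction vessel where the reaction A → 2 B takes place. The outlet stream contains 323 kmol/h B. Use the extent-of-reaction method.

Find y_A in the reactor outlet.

For B: n = n₀ + 2ξ → 323 = 0 + 2ξ, giving ξ = 161.5 kmol/h.
Outlet amounts (n = n₀ + ν ξ):
  A: 499 − 1(161.5) = 337.5
  B: 0 + 2(161.5) = 323
Total out = 660.5 kmol/h; y_A = 337.5 / 660.5 = 0.511.

0.511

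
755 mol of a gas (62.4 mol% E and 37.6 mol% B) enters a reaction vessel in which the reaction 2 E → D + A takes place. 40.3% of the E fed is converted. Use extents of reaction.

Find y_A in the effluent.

0.126

E reacted = 0.403 × 471.1 = 189.9 mol; ν_E = −2, so ξ = 189.9/2 = 94.93 mol.
Outlet amounts (n = n₀ + ν ξ):
  E: 471.1 − 2(94.93) = 281.3
  D: 0 + 1(94.93) = 94.93
  A: 0 + 1(94.93) = 94.93
  B: 283.9 (inert)
Total out = 755 mol; y_A = 94.93 / 755 = 0.1257.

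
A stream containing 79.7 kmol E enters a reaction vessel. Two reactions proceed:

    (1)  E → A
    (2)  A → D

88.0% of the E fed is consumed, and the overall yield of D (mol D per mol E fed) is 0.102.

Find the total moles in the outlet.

Conversion of E: E consumed = 1ξ₁ = 0.88 × 79.7 → ξ₁ = 70.14 kmol.
Yield of D: 1ξ₂ / 79.7 = 0.102 → ξ₂ = 8.129 kmol.
Outlet amounts (n = n₀ + Σ ν·ξ):
  E: 79.7 − 1(70.14) = 9.564
  A: 0 + 1(70.14) − 1(8.129) = 62.01
  D: 0 + 1(8.129) = 8.129
Total out = 9.564 + 62.01 + 8.129 = 79.7 kmol.

79.7 kmol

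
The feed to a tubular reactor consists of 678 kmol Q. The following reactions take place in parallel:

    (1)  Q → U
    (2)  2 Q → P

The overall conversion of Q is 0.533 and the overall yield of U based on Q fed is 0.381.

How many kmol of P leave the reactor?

Yield of U: 1ξ₁ / 678 = 0.381 → ξ₁ = 258.3 kmol.
Conversion of Q: 1ξ₁ + 2ξ₂ = 0.533 × 678 = 361.4 → ξ₂ = 51.53 kmol.
Outlet amounts (n = n₀ + Σ ν·ξ):
  Q: 678 − 1(258.3) − 2(51.53) = 316.6
  U: 0 + 1(258.3) = 258.3
  P: 0 + 1(51.53) = 51.53

51.5 kmol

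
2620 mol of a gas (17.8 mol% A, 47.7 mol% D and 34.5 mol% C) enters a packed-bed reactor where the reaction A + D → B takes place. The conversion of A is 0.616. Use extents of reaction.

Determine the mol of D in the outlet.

962 mol

A reacted = 0.616 × 466.4 = 287.3 mol; ν_A = −1, so ξ = 287.3/1 = 287.3 mol.
Outlet amounts (n = n₀ + ν ξ):
  A: 466.4 − 1(287.3) = 179.1
  D: 1250 − 1(287.3) = 962.5
  B: 0 + 1(287.3) = 287.3
  C: 903.9 (inert)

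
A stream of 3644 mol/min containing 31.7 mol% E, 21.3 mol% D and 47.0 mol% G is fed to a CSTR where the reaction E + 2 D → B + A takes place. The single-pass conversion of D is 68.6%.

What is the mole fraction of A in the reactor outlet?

D reacted = 0.686 × 776.2 = 532.5 mol/min; ν_D = −2, so ξ = 532.5/2 = 266.2 mol/min.
Outlet amounts (n = n₀ + ν ξ):
  E: 1155 − 1(266.2) = 888.9
  D: 776.2 − 2(266.2) = 243.7
  B: 0 + 1(266.2) = 266.2
  A: 0 + 1(266.2) = 266.2
  G: 1713 (inert)
Total out = 3378 mol/min; y_A = 266.2 / 3378 = 0.07882.

0.0788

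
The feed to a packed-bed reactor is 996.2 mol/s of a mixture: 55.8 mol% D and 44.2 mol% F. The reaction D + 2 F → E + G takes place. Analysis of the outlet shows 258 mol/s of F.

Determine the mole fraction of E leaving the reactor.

For F: n = n₀ − 2ξ → 258 = 440.3 − 2ξ, giving ξ = 91.16 mol/s.
Outlet amounts (n = n₀ + ν ξ):
  D: 555.9 − 1(91.16) = 464.7
  F: 440.3 − 2(91.16) = 258
  E: 0 + 1(91.16) = 91.16
  G: 0 + 1(91.16) = 91.16
Total out = 905 mol/s; y_E = 91.16 / 905 = 0.1007.

0.101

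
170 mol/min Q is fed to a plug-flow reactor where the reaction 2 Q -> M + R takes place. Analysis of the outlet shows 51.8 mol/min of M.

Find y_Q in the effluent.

0.391

For M: n = n₀ + 1ξ → 51.8 = 0 + 1ξ, giving ξ = 51.8 mol/min.
Outlet amounts (n = n₀ + ν ξ):
  Q: 170 − 2(51.8) = 66.4
  M: 0 + 1(51.8) = 51.8
  R: 0 + 1(51.8) = 51.8
Total out = 170 mol/min; y_Q = 66.4 / 170 = 0.3906.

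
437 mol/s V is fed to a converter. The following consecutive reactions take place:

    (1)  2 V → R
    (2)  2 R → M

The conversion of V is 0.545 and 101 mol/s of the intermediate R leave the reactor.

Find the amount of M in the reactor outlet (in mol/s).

9.04 mol/s

Conversion of V: V consumed = 2ξ₁ = 0.545 × 437 → ξ₁ = 119.1 mol/s.
R balance: n_R = 0 + 1ξ₁ − 2ξ₂ = 101 → ξ₂ = (1·119.1 − 101)/2 = 9.041 mol/s.
Outlet amounts (n = n₀ + Σ ν·ξ):
  V: 437 − 2(119.1) = 198.8
  R: 0 + 1(119.1) − 2(9.041) = 101
  M: 0 + 1(9.041) = 9.041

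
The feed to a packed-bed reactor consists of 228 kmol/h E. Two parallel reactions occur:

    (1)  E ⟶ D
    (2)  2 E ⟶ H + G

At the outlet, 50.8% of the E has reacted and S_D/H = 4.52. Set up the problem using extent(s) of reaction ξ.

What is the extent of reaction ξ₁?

Conversion of E: E consumed = 0.508 × 228 = 115.8 kmol/h = 1ξ₁ + 2ξ₂.
Selectivity: 1ξ₁ / (1ξ₂) = 4.52 → ξ₁ = 4.52 ξ₂.
Substitute: (1·4.52 + 2) ξ₂ = 115.8 → ξ₂ = 17.76 kmol/h, ξ₁ = 80.3 kmol/h.
Outlet amounts (n = n₀ + Σ ν·ξ):
  E: 228 − 1(80.3) − 2(17.76) = 112.2
  D: 0 + 1(80.3) = 80.3
  H: 0 + 1(17.76) = 17.76
  G: 0 + 1(17.76) = 17.76

ξ₁ = 80.3 kmol/h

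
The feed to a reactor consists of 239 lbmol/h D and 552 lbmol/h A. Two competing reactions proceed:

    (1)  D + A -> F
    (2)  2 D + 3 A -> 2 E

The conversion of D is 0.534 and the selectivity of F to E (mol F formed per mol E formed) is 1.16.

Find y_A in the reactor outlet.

Conversion of D: D consumed = 0.534 × 239 = 127.6 lbmol/h = 1ξ₁ + 2ξ₂.
Selectivity: 1ξ₁ / (2ξ₂) = 1.16 → ξ₁ = 2.32 ξ₂.
Substitute: (1·2.32 + 2) ξ₂ = 127.6 → ξ₂ = 29.54 lbmol/h, ξ₁ = 68.54 lbmol/h.
Outlet amounts (n = n₀ + Σ ν·ξ):
  D: 239 − 1(68.54) − 2(29.54) = 111.4
  A: 552 − 1(68.54) − 3(29.54) = 394.8
  F: 0 + 1(68.54) = 68.54
  E: 0 + 2(29.54) = 59.09
Total out = 633.8 lbmol/h; y_A = 394.8 / 633.8 = 0.6229.

0.623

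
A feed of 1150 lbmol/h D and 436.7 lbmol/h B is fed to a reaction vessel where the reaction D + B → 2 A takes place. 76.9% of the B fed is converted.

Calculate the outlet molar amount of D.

814 lbmol/h

B reacted = 0.769 × 436.7 = 335.8 lbmol/h; ν_B = −1, so ξ = 335.8/1 = 335.8 lbmol/h.
Outlet amounts (n = n₀ + ν ξ):
  D: 1150 − 1(335.8) = 814.2
  B: 436.7 − 1(335.8) = 100.9
  A: 0 + 2(335.8) = 671.6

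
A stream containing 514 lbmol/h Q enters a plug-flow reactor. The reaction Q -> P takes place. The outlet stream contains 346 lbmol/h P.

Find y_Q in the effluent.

0.327

For P: n = n₀ + 1ξ → 346 = 0 + 1ξ, giving ξ = 346 lbmol/h.
Outlet amounts (n = n₀ + ν ξ):
  Q: 514 − 1(346) = 168
  P: 0 + 1(346) = 346
Total out = 514 lbmol/h; y_Q = 168 / 514 = 0.3268.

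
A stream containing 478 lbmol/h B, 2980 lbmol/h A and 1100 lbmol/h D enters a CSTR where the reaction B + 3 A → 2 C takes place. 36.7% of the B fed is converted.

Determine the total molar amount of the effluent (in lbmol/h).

B reacted = 0.367 × 478 = 175.4 lbmol/h; ν_B = −1, so ξ = 175.4/1 = 175.4 lbmol/h.
Outlet amounts (n = n₀ + ν ξ):
  B: 478 − 1(175.4) = 302.6
  A: 2980 − 3(175.4) = 2454
  C: 0 + 2(175.4) = 350.9
  D: 1100 (inert)
Total out = 302.6 + 2454 + 350.9 + 1100 = 4207 lbmol/h.

4210 lbmol/h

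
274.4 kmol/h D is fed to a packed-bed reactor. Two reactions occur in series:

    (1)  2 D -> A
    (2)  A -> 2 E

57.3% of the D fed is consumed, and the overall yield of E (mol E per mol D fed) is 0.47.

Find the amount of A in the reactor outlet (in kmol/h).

Conversion of D: D consumed = 2ξ₁ = 0.573 × 274.4 → ξ₁ = 78.62 kmol/h.
Yield of E: 2ξ₂ / 274.4 = 0.47 → ξ₂ = 64.48 kmol/h.
Outlet amounts (n = n₀ + Σ ν·ξ):
  D: 274.4 − 2(78.62) = 117.2
  A: 0 + 1(78.62) − 1(64.48) = 14.13
  E: 0 + 2(64.48) = 129

14.1 kmol/h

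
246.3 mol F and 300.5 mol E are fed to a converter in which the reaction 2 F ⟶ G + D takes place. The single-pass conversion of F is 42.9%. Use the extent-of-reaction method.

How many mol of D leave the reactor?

52.8 mol

F reacted = 0.429 × 246.3 = 105.7 mol; ν_F = −2, so ξ = 105.7/2 = 52.83 mol.
Outlet amounts (n = n₀ + ν ξ):
  F: 246.3 − 2(52.83) = 140.6
  G: 0 + 1(52.83) = 52.83
  D: 0 + 1(52.83) = 52.83
  E: 300.5 (inert)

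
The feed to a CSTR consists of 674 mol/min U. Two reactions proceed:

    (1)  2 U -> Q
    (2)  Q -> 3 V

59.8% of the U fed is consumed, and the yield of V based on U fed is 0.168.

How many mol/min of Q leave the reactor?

164 mol/min

Conversion of U: U consumed = 2ξ₁ = 0.598 × 674 → ξ₁ = 201.5 mol/min.
Yield of V: 3ξ₂ / 674 = 0.168 → ξ₂ = 37.74 mol/min.
Outlet amounts (n = n₀ + Σ ν·ξ):
  U: 674 − 2(201.5) = 270.9
  Q: 0 + 1(201.5) − 1(37.74) = 163.8
  V: 0 + 3(37.74) = 113.2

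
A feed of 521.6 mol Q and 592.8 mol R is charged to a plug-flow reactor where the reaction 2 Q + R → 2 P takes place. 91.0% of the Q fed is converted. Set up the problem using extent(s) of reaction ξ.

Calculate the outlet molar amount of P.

Q reacted = 0.91 × 521.6 = 474.7 mol; ν_Q = −2, so ξ = 474.7/2 = 237.3 mol.
Outlet amounts (n = n₀ + ν ξ):
  Q: 521.6 − 2(237.3) = 46.94
  R: 592.8 − 1(237.3) = 355.5
  P: 0 + 2(237.3) = 474.7

475 mol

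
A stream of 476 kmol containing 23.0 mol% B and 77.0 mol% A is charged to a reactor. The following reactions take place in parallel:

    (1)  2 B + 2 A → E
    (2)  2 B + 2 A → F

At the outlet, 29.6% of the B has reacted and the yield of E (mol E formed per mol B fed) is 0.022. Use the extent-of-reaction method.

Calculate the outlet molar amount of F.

13.8 kmol

Yield of E: 1ξ₁ / 109.5 = 0.022 → ξ₁ = 2.409 kmol.
Conversion of B: 2ξ₁ + 2ξ₂ = 0.296 × 109.5 = 32.41 → ξ₂ = 13.79 kmol.
Outlet amounts (n = n₀ + Σ ν·ξ):
  B: 109.5 − 2(2.409) − 2(13.79) = 77.07
  A: 366.5 − 2(2.409) − 2(13.79) = 334.1
  E: 0 + 1(2.409) = 2.409
  F: 0 + 1(13.79) = 13.79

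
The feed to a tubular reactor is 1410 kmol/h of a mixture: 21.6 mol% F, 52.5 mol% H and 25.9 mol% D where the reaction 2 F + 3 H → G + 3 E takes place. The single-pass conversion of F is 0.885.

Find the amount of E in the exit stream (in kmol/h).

404 kmol/h

F reacted = 0.885 × 304.6 = 269.5 kmol/h; ν_F = −2, so ξ = 269.5/2 = 134.8 kmol/h.
Outlet amounts (n = n₀ + ν ξ):
  F: 304.6 − 2(134.8) = 35.02
  H: 740.2 − 3(134.8) = 335.9
  G: 0 + 1(134.8) = 134.8
  E: 0 + 3(134.8) = 404.3
  D: 365.2 (inert)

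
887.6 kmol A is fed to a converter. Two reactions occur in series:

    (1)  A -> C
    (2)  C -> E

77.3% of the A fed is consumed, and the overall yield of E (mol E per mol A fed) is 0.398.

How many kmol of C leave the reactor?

Conversion of A: A consumed = 1ξ₁ = 0.773 × 887.6 → ξ₁ = 686.1 kmol.
Yield of E: 1ξ₂ / 887.6 = 0.398 → ξ₂ = 353.3 kmol.
Outlet amounts (n = n₀ + Σ ν·ξ):
  A: 887.6 − 1(686.1) = 201.5
  C: 0 + 1(686.1) − 1(353.3) = 332.9
  E: 0 + 1(353.3) = 353.3

333 kmol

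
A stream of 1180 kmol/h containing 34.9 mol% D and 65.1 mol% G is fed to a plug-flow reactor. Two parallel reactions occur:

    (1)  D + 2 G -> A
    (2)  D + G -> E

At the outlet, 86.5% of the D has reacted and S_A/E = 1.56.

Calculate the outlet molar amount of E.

139 kmol/h

Conversion of D: D consumed = 0.865 × 411.8 = 356.2 kmol/h = 1ξ₁ + 1ξ₂.
Selectivity: 1ξ₁ / (1ξ₂) = 1.56 → ξ₁ = 1.56 ξ₂.
Substitute: (1·1.56 + 1) ξ₂ = 356.2 → ξ₂ = 139.2 kmol/h, ξ₁ = 217.1 kmol/h.
Outlet amounts (n = n₀ + Σ ν·ξ):
  D: 411.8 − 1(217.1) − 1(139.2) = 55.6
  G: 768.2 − 2(217.1) − 1(139.2) = 194.9
  A: 0 + 1(217.1) = 217.1
  E: 0 + 1(139.2) = 139.2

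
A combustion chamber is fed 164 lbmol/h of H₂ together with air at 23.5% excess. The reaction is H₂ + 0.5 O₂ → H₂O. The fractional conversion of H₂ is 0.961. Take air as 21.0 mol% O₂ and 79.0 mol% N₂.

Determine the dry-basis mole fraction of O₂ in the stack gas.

Stoichiometric O₂ = 0.5 × 164 = 82 lbmol/h; O₂ fed = 82 × 1.235 = 101.3 lbmol/h.
N₂ fed = 101.3 × 79/21 = 381 lbmol/h.
Fuel reacted = 0.961 × 164 → ξ = 157.6 lbmol/h.
Outlet (n = n₀ + ν ξ):
  H₂: 164 − 1(157.6) = 6.396
  O₂: 101.3 − 0.5(157.6) = 22.47
  N₂: 381 (inert)
  H₂O: 0 + 1(157.6) = 157.6
Dry total = 409.8 lbmol/h; y_O₂ (dry) = 22.47 / 409.8 = 0.05482.

0.0548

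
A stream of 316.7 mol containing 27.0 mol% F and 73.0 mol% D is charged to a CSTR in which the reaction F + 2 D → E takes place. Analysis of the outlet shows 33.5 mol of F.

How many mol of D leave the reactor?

For F: n = n₀ − 1ξ → 33.5 = 85.51 − 1ξ, giving ξ = 52.01 mol.
Outlet amounts (n = n₀ + ν ξ):
  F: 85.51 − 1(52.01) = 33.5
  D: 231.2 − 2(52.01) = 127.2
  E: 0 + 1(52.01) = 52.01

127 mol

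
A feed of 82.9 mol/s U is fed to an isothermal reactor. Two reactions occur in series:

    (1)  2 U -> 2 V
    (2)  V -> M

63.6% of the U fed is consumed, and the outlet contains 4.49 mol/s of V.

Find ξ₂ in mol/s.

ξ₂ = 48.2 mol/s

Conversion of U: U consumed = 2ξ₁ = 0.636 × 82.9 → ξ₁ = 26.36 mol/s.
V balance: n_V = 0 + 2ξ₁ − 1ξ₂ = 4.49 → ξ₂ = (2·26.36 − 4.49)/1 = 48.23 mol/s.
Outlet amounts (n = n₀ + Σ ν·ξ):
  U: 82.9 − 2(26.36) = 30.18
  V: 0 + 2(26.36) − 1(48.23) = 4.49
  M: 0 + 1(48.23) = 48.23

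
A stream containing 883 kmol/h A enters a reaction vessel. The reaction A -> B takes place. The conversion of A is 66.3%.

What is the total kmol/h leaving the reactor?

883 kmol/h

A reacted = 0.663 × 883 = 585.4 kmol/h; ν_A = −1, so ξ = 585.4/1 = 585.4 kmol/h.
Outlet amounts (n = n₀ + ν ξ):
  A: 883 − 1(585.4) = 297.6
  B: 0 + 1(585.4) = 585.4
Total out = 297.6 + 585.4 = 883 kmol/h.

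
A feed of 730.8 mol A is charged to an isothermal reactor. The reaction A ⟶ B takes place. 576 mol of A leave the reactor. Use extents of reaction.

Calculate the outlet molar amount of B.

For A: n = n₀ − 1ξ → 576 = 730.8 − 1ξ, giving ξ = 154.8 mol.
Outlet amounts (n = n₀ + ν ξ):
  A: 730.8 − 1(154.8) = 576
  B: 0 + 1(154.8) = 154.8

155 mol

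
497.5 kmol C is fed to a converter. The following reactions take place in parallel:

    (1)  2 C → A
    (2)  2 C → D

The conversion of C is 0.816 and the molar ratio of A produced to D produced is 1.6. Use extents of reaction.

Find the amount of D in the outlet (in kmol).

Conversion of C: C consumed = 0.816 × 497.5 = 406 kmol = 2ξ₁ + 2ξ₂.
Selectivity: 1ξ₁ / (1ξ₂) = 1.6 → ξ₁ = 1.6 ξ₂.
Substitute: (2·1.6 + 2) ξ₂ = 406 → ξ₂ = 78.07 kmol, ξ₁ = 124.9 kmol.
Outlet amounts (n = n₀ + Σ ν·ξ):
  C: 497.5 − 2(124.9) − 2(78.07) = 91.54
  A: 0 + 1(124.9) = 124.9
  D: 0 + 1(78.07) = 78.07

78.1 kmol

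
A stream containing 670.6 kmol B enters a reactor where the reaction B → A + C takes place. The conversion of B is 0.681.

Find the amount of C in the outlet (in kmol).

457 kmol

B reacted = 0.681 × 670.6 = 456.7 kmol; ν_B = −1, so ξ = 456.7/1 = 456.7 kmol.
Outlet amounts (n = n₀ + ν ξ):
  B: 670.6 − 1(456.7) = 213.9
  A: 0 + 1(456.7) = 456.7
  C: 0 + 1(456.7) = 456.7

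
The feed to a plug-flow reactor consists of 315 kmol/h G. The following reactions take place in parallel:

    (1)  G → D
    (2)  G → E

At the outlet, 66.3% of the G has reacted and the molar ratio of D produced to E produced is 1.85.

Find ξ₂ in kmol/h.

ξ₂ = 73.3 kmol/h

Conversion of G: G consumed = 0.663 × 315 = 208.8 kmol/h = 1ξ₁ + 1ξ₂.
Selectivity: 1ξ₁ / (1ξ₂) = 1.85 → ξ₁ = 1.85 ξ₂.
Substitute: (1·1.85 + 1) ξ₂ = 208.8 → ξ₂ = 73.28 kmol/h, ξ₁ = 135.6 kmol/h.
Outlet amounts (n = n₀ + Σ ν·ξ):
  G: 315 − 1(135.6) − 1(73.28) = 106.2
  D: 0 + 1(135.6) = 135.6
  E: 0 + 1(73.28) = 73.28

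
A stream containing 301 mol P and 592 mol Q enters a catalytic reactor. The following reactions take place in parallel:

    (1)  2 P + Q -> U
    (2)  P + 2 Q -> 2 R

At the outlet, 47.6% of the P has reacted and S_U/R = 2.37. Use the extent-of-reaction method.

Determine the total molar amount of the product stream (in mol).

750 mol

Conversion of P: P consumed = 0.476 × 301 = 143.3 mol = 2ξ₁ + 1ξ₂.
Selectivity: 1ξ₁ / (2ξ₂) = 2.37 → ξ₁ = 4.74 ξ₂.
Substitute: (2·4.74 + 1) ξ₂ = 143.3 → ξ₂ = 13.67 mol, ξ₁ = 64.8 mol.
Outlet amounts (n = n₀ + Σ ν·ξ):
  P: 301 − 2(64.8) − 1(13.67) = 157.7
  Q: 592 − 1(64.8) − 2(13.67) = 499.9
  U: 0 + 1(64.8) = 64.8
  R: 0 + 2(13.67) = 27.34
Total out = 157.7 + 499.9 + 64.8 + 27.34 = 749.7 mol.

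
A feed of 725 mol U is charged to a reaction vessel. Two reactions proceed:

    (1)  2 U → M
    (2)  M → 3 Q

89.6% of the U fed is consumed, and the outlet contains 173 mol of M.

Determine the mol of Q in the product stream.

455 mol

Conversion of U: U consumed = 2ξ₁ = 0.896 × 725 → ξ₁ = 324.8 mol.
M balance: n_M = 0 + 1ξ₁ − 1ξ₂ = 173 → ξ₂ = (1·324.8 − 173)/1 = 151.8 mol.
Outlet amounts (n = n₀ + Σ ν·ξ):
  U: 725 − 2(324.8) = 75.4
  M: 0 + 1(324.8) − 1(151.8) = 173
  Q: 0 + 3(151.8) = 455.4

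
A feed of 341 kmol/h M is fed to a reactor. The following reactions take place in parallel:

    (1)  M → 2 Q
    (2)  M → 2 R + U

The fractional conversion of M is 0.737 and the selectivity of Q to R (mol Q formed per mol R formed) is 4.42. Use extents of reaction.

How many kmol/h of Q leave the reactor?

Conversion of M: M consumed = 0.737 × 341 = 251.3 kmol/h = 1ξ₁ + 1ξ₂.
Selectivity: 2ξ₁ / (2ξ₂) = 4.42 → ξ₁ = 4.42 ξ₂.
Substitute: (1·4.42 + 1) ξ₂ = 251.3 → ξ₂ = 46.37 kmol/h, ξ₁ = 204.9 kmol/h.
Outlet amounts (n = n₀ + Σ ν·ξ):
  M: 341 − 1(204.9) − 1(46.37) = 89.68
  Q: 0 + 2(204.9) = 409.9
  R: 0 + 2(46.37) = 92.74
  U: 0 + 1(46.37) = 46.37

410 kmol/h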